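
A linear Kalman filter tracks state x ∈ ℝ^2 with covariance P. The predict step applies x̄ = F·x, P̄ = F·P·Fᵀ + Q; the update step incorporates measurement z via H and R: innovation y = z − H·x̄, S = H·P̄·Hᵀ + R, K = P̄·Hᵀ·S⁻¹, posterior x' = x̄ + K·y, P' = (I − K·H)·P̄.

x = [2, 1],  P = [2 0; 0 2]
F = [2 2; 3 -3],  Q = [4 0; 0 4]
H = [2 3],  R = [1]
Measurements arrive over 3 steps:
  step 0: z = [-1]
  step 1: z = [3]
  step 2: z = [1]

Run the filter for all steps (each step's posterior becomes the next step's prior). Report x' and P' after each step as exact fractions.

step 0: x̄ = F·x = [6, 3]
step 0: P̄ = F·P·Fᵀ + Q = [20 0; 0 40]
step 0: y = z − H·x̄ = [-22]
step 0: S = H·P̄·Hᵀ + R = [441]
step 0: K = P̄·Hᵀ·S⁻¹ = [40/441; 40/147]
step 0: x' = x̄ + K·y = [1766/441, -439/147]
step 0: P' = (I − K·H)·P̄ = [7220/441 -1600/147; -1600/147 360/49]
step 1: x̄ = F·x = [898/441, 3083/147]
step 1: P̄ = F·P·Fᵀ + Q = [5204/441 7960/147; 7960/147 20256/49]
step 1: y = z − H·x̄ = [-28220/441]
step 1: S = H·P̄·Hᵀ + R = [1948553/441]
step 1: K = P̄·Hᵀ·S⁻¹ = [82048/1948553; 594672/1948553]
step 1: x' = x̄ + K·y = [-1282526/1948553, 2812977/1948553]
step 1: P' = (I − K·H)·P̄ = [7728788/1948553 -5125176/1948553; -5125176/1948553 3615008/1948553]
step 2: x̄ = F·x = [3060902/1948553, -12286509/1948553]
step 2: P̄ = F·P·Fᵀ + Q = [12167988/1948553 24682680/1948553; 24682680/1948553 202141544/1948553]
step 2: y = z − H·x̄ = [32686276/1948553]
step 2: S = H·P̄·Hᵀ + R = [2166086561/1948553]
step 2: K = P̄·Hᵀ·S⁻¹ = [98384016/2166086561; 655789992/2166086561]
step 2: x' = x̄ + K·y = [5052973046/2166086561, -2657515269/2166086561]
step 2: P' = (I − K·H)·P̄ = [8558915604/2166086561 -5673149064/2166086561; -5673149064/2166086561 4000696040/2166086561]

step 0: x' = [1766/441, -439/147], P' = [7220/441 -1600/147; -1600/147 360/49]
step 1: x' = [-1282526/1948553, 2812977/1948553], P' = [7728788/1948553 -5125176/1948553; -5125176/1948553 3615008/1948553]
step 2: x' = [5052973046/2166086561, -2657515269/2166086561], P' = [8558915604/2166086561 -5673149064/2166086561; -5673149064/2166086561 4000696040/2166086561]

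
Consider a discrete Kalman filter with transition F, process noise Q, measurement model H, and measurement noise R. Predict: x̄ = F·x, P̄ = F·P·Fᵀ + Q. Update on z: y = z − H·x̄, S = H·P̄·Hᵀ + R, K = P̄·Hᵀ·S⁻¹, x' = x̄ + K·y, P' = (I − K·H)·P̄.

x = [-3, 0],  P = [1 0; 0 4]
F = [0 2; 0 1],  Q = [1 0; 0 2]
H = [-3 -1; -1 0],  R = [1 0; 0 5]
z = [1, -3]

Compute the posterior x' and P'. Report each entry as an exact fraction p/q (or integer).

x̄ = F·x = [0, 0]
P̄ = F·P·Fᵀ + Q = [17 8; 8 6]
y = z − H·x̄ = [1, -3]
S = H·P̄·Hᵀ + R = [208 59; 59 22]
K = P̄·Hᵀ·S⁻¹ = [-59/219 -11/219; -188/1095 106/1095]
x' = x̄ + K·y = [-26/219, -506/1095]
P' = (I − K·H)·P̄ = [55/219 -106/219; -106/219 1778/1095]

x' = [-26/219, -506/1095]
P' = [55/219 -106/219; -106/219 1778/1095]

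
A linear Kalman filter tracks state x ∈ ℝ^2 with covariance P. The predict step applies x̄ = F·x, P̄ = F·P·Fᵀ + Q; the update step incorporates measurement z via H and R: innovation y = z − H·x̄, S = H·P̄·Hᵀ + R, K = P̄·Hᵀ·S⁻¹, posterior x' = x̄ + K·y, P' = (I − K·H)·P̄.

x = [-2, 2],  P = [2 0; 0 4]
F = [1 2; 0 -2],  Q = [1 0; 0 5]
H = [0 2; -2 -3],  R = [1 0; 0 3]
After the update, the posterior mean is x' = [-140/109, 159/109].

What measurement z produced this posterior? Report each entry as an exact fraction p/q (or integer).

z = [3, -2]

x̄ = F·x = [2, -4]
P̄ = F·P·Fᵀ + Q = [19 -16; -16 21]
S = H·P̄·Hᵀ + R = [85 -62; -62 76]
K = P̄·Hᵀ·S⁻¹ = [-151/218 -189/436; 635/1308 -31/2616]
x' − x̄ = [-358/109, 595/109] = K·y
y = (KᵀK)⁻¹·Kᵀ·(x' − x̄) = [11, -10]
z = y + H·x̄ = [11, -10] + [-8, 8] = [3, -2]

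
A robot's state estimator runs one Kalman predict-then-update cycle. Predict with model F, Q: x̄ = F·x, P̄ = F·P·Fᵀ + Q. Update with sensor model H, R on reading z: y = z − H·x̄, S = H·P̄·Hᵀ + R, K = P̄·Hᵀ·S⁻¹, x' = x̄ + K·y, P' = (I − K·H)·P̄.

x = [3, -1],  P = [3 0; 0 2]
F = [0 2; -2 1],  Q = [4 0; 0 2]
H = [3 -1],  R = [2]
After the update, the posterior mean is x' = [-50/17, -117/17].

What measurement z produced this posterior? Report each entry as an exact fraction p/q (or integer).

x̄ = F·x = [-2, -7]
P̄ = F·P·Fᵀ + Q = [12 4; 4 16]
S = H·P̄·Hᵀ + R = [102]
K = P̄·Hᵀ·S⁻¹ = [16/51; -2/51]
x' − x̄ = [-16/17, 2/17] = K·y
y = (KᵀK)⁻¹·Kᵀ·(x' − x̄) = [-3]
z = y + H·x̄ = [-3] + [1] = [-2]

z = [-2]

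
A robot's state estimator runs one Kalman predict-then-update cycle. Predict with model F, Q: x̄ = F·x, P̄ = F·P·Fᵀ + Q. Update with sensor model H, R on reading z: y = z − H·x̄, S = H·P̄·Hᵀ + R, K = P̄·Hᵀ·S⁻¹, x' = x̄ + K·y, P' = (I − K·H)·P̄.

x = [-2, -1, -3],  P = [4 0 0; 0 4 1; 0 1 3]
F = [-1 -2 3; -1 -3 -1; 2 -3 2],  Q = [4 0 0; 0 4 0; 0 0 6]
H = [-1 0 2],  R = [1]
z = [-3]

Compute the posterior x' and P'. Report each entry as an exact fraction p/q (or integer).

x' = [-461/94, 415/47, -373/94]
P' = [7323/188 1089/94 3663/188; 1089/94 2322/47 551/94; 3663/188 551/94 1879/188]

x̄ = F·x = [-5, 8, -7]
P̄ = F·P·Fᵀ + Q = [39 12 21; 12 53 19; 21 19 58]
y = z − H·x̄ = [6]
S = H·P̄·Hᵀ + R = [188]
K = P̄·Hᵀ·S⁻¹ = [3/188; 13/94; 95/188]
x' = x̄ + K·y = [-461/94, 415/47, -373/94]
P' = (I − K·H)·P̄ = [7323/188 1089/94 3663/188; 1089/94 2322/47 551/94; 3663/188 551/94 1879/188]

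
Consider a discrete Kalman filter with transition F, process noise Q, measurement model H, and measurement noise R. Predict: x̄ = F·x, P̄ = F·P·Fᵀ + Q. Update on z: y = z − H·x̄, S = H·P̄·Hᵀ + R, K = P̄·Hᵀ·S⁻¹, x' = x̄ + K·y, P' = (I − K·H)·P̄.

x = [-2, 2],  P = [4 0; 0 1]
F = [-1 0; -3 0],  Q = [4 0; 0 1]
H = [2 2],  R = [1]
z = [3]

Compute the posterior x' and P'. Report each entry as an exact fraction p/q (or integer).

x̄ = F·x = [2, 6]
P̄ = F·P·Fᵀ + Q = [8 12; 12 37]
y = z − H·x̄ = [-13]
S = H·P̄·Hᵀ + R = [277]
K = P̄·Hᵀ·S⁻¹ = [40/277; 98/277]
x' = x̄ + K·y = [34/277, 388/277]
P' = (I − K·H)·P̄ = [616/277 -596/277; -596/277 645/277]

x' = [34/277, 388/277]
P' = [616/277 -596/277; -596/277 645/277]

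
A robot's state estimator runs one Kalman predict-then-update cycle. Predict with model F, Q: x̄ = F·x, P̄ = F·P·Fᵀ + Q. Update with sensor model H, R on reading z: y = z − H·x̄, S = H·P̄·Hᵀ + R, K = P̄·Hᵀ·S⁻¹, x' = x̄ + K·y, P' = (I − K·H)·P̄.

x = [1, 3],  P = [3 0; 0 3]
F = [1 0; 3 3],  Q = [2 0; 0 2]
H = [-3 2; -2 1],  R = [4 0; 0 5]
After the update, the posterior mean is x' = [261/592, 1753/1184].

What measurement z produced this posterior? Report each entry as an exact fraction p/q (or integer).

x̄ = F·x = [1, 12]
P̄ = F·P·Fᵀ + Q = [5 9; 9 56]
S = H·P̄·Hᵀ + R = [165 79; 79 45]
K = P̄·Hᵀ·S⁻¹ = [107/592 -201/592; 823/1184 -445/1184]
x' − x̄ = [-331/592, -12455/1184] = K·y
y = (KᵀK)⁻¹·Kᵀ·(x' − x̄) = [-20, -9]
z = y + H·x̄ = [-20, -9] + [21, 10] = [1, 1]

z = [1, 1]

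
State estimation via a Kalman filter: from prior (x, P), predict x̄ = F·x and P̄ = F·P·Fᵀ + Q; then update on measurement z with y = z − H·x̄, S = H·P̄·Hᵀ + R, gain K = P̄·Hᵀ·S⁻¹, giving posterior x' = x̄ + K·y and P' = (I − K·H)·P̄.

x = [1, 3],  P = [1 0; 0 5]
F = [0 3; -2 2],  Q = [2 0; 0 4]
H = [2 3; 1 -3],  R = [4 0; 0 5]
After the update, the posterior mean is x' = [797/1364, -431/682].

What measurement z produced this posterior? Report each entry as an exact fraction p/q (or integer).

x̄ = F·x = [9, 4]
P̄ = F·P·Fᵀ + Q = [47 30; 30 28]
S = H·P̄·Hᵀ + R = [804 -248; -248 124]
K = P̄·Hᵀ·S⁻¹ = [7/22 395/1364; 9/77 -963/4774]
x' − x̄ = [-11479/1364, -3159/682] = K·y
y = (KᵀK)⁻¹·Kᵀ·(x' − x̄) = [-31, 5]
z = y + H·x̄ = [-31, 5] + [30, -3] = [-1, 2]

z = [-1, 2]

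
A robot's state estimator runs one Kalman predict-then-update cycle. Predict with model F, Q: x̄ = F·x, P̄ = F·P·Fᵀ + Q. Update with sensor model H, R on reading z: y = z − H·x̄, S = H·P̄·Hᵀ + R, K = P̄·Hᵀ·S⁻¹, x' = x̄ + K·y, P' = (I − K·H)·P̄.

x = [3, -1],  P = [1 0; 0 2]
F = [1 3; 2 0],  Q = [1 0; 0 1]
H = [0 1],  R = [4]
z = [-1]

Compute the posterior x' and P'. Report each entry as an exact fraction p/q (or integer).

x' = [-14/9, 19/9]
P' = [176/9 8/9; 8/9 20/9]

x̄ = F·x = [0, 6]
P̄ = F·P·Fᵀ + Q = [20 2; 2 5]
y = z − H·x̄ = [-7]
S = H·P̄·Hᵀ + R = [9]
K = P̄·Hᵀ·S⁻¹ = [2/9; 5/9]
x' = x̄ + K·y = [-14/9, 19/9]
P' = (I − K·H)·P̄ = [176/9 8/9; 8/9 20/9]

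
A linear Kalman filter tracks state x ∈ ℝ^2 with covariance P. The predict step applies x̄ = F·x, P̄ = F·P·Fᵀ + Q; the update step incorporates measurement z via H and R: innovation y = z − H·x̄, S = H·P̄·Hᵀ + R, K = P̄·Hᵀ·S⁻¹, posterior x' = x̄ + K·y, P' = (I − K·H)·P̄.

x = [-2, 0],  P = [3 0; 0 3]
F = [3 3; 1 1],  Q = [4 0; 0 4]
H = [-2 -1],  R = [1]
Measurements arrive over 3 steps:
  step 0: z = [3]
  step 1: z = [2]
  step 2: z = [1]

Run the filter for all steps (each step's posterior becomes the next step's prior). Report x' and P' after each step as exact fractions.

step 0: x̄ = F·x = [-6, -2]
step 0: P̄ = F·P·Fᵀ + Q = [58 18; 18 10]
step 0: y = z − H·x̄ = [-11]
step 0: S = H·P̄·Hᵀ + R = [315]
step 0: K = P̄·Hᵀ·S⁻¹ = [-134/315; -46/315]
step 0: x' = x̄ + K·y = [-416/315, -124/315]
step 0: P' = (I − K·H)·P̄ = [314/315 -494/315; -494/315 1034/315]
step 1: x̄ = F·x = [-36/7, -12/7]
step 1: P̄ = F·P·Fᵀ + Q = [100/7 24/7; 24/7 36/7]
step 1: y = z − H·x̄ = [-10]
step 1: S = H·P̄·Hᵀ + R = [77]
step 1: K = P̄·Hᵀ·S⁻¹ = [-32/77; -12/77]
step 1: x' = x̄ + K·y = [-76/77, -12/77]
step 1: P' = (I − K·H)·P̄ = [76/77 -120/77; -120/77 36/11]
step 2: x̄ = F·x = [-24/7, -8/7]
step 2: P̄ = F·P·Fᵀ + Q = [100/7 24/7; 24/7 36/7]
step 2: y = z − H·x̄ = [-7]
step 2: S = H·P̄·Hᵀ + R = [77]
step 2: K = P̄·Hᵀ·S⁻¹ = [-32/77; -12/77]
step 2: x' = x̄ + K·y = [-40/77, -4/77]
step 2: P' = (I − K·H)·P̄ = [76/77 -120/77; -120/77 36/11]

step 0: x' = [-416/315, -124/315], P' = [314/315 -494/315; -494/315 1034/315]
step 1: x' = [-76/77, -12/77], P' = [76/77 -120/77; -120/77 36/11]
step 2: x' = [-40/77, -4/77], P' = [76/77 -120/77; -120/77 36/11]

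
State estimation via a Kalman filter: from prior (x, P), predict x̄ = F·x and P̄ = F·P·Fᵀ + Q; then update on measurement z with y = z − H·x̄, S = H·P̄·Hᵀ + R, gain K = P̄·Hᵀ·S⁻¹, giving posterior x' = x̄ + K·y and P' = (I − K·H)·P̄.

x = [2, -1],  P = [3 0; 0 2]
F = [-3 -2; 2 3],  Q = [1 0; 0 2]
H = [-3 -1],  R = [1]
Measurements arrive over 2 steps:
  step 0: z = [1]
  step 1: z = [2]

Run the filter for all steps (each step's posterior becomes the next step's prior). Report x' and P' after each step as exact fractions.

step 0: x' = [24/59, -403/177], P' = [96/59 -262/59; -262/59 2300/177]
step 1: x' = [-229/1308, -394/327], P' = [8777/1308 -6391/327; -6391/327 18910/327]

step 0: x̄ = F·x = [-4, 1]
step 0: P̄ = F·P·Fᵀ + Q = [36 -30; -30 32]
step 0: y = z − H·x̄ = [-10]
step 0: S = H·P̄·Hᵀ + R = [177]
step 0: K = P̄·Hᵀ·S⁻¹ = [-26/59; 58/177]
step 0: x' = x̄ + K·y = [24/59, -403/177]
step 0: P' = (I − K·H)·P̄ = [96/59 -262/59; -262/59 2300/177]
step 1: x̄ = F·x = [10/3, -355/59]
step 1: P̄ = F·P·Fᵀ + Q = [43/3 -30; -30 4258/59]
step 1: y = z − H·x̄ = [353/59]
step 1: S = H·P̄·Hᵀ + R = [1308/59]
step 1: K = P̄·Hᵀ·S⁻¹ = [-767/1308; 263/327]
step 1: x' = x̄ + K·y = [-229/1308, -394/327]
step 1: P' = (I − K·H)·P̄ = [8777/1308 -6391/327; -6391/327 18910/327]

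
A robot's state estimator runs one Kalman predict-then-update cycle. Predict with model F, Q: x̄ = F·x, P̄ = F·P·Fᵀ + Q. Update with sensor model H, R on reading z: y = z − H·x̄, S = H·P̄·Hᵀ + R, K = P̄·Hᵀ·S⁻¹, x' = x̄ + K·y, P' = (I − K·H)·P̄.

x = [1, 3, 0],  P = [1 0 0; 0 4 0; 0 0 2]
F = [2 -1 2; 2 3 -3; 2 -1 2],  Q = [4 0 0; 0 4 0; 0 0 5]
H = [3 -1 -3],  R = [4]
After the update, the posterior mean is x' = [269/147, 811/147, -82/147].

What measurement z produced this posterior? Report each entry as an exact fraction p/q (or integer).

x̄ = F·x = [-1, 11, -1]
P̄ = F·P·Fᵀ + Q = [20 -20 16; -20 62 -20; 16 -20 21]
S = H·P̄·Hᵀ + R = [147]
K = P̄·Hᵀ·S⁻¹ = [32/147; -62/147; 5/147]
x' − x̄ = [416/147, -806/147, 65/147] = K·y
y = (KᵀK)⁻¹·Kᵀ·(x' − x̄) = [13]
z = y + H·x̄ = [13] + [-11] = [2]

z = [2]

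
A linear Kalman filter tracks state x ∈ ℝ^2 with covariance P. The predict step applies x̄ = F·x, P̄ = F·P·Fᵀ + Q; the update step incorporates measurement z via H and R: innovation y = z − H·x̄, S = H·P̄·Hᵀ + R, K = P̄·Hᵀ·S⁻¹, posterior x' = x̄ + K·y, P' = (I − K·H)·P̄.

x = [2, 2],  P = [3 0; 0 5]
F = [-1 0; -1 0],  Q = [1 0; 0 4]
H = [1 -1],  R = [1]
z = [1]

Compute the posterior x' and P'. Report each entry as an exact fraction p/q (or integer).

x̄ = F·x = [-2, -2]
P̄ = F·P·Fᵀ + Q = [4 3; 3 7]
y = z − H·x̄ = [1]
S = H·P̄·Hᵀ + R = [6]
K = P̄·Hᵀ·S⁻¹ = [1/6; -2/3]
x' = x̄ + K·y = [-11/6, -8/3]
P' = (I − K·H)·P̄ = [23/6 11/3; 11/3 13/3]

x' = [-11/6, -8/3]
P' = [23/6 11/3; 11/3 13/3]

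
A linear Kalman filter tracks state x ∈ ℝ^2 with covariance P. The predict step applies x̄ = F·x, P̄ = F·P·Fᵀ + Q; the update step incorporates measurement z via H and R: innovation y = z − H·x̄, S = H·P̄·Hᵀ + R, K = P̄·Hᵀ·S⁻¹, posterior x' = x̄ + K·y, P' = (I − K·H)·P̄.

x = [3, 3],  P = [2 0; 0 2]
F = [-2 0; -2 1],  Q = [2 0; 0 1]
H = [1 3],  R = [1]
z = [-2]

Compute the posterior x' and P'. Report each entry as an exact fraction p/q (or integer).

x̄ = F·x = [-6, -3]
P̄ = F·P·Fᵀ + Q = [10 8; 8 11]
y = z − H·x̄ = [13]
S = H·P̄·Hᵀ + R = [158]
K = P̄·Hᵀ·S⁻¹ = [17/79; 41/158]
x' = x̄ + K·y = [-253/79, 59/158]
P' = (I − K·H)·P̄ = [212/79 -65/79; -65/79 57/158]

x' = [-253/79, 59/158]
P' = [212/79 -65/79; -65/79 57/158]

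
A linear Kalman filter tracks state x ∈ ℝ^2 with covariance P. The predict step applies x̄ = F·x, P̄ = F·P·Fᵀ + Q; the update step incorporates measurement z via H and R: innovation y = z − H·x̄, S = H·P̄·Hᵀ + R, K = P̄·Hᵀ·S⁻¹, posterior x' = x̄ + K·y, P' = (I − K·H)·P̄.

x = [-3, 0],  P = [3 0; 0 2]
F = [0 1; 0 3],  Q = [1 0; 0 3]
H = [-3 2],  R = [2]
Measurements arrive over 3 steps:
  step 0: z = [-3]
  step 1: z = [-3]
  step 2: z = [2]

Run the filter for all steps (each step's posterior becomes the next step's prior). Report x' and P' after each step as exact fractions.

step 0: x' = [-9/41, -72/41], P' = [114/41 174/41; 174/41 285/41]
step 1: x' = [-1125/877, -12105/3508], P' = [3706/877 5742/877; 5742/877 37263/3508]
step 2: x' = [-184830/416051, 95475/416051], P' = [1912262/416051 2969658/416051; 2969658/416051 4810902/416051]

step 0: x̄ = F·x = [0, 0]
step 0: P̄ = F·P·Fᵀ + Q = [3 6; 6 21]
step 0: y = z − H·x̄ = [-3]
step 0: S = H·P̄·Hᵀ + R = [41]
step 0: K = P̄·Hᵀ·S⁻¹ = [3/41; 24/41]
step 0: x' = x̄ + K·y = [-9/41, -72/41]
step 0: P' = (I − K·H)·P̄ = [114/41 174/41; 174/41 285/41]
step 1: x̄ = F·x = [-72/41, -216/41]
step 1: P̄ = F·P·Fᵀ + Q = [326/41 855/41; 855/41 2688/41]
step 1: y = z − H·x̄ = [93/41]
step 1: S = H·P̄·Hᵀ + R = [3508/41]
step 1: K = P̄·Hᵀ·S⁻¹ = [183/877; 2811/3508]
step 1: x' = x̄ + K·y = [-1125/877, -12105/3508]
step 1: P' = (I − K·H)·P̄ = [3706/877 5742/877; 5742/877 37263/3508]
step 2: x̄ = F·x = [-12105/3508, -36315/3508]
step 2: P̄ = F·P·Fᵀ + Q = [40771/3508 111789/3508; 111789/3508 345891/3508]
step 2: y = z − H·x̄ = [43331/3508]
step 2: S = H·P̄·Hᵀ + R = [416051/3508]
step 2: K = P̄·Hᵀ·S⁻¹ = [101265/416051; 356415/416051]
step 2: x' = x̄ + K·y = [-184830/416051, 95475/416051]
step 2: P' = (I − K·H)·P̄ = [1912262/416051 2969658/416051; 2969658/416051 4810902/416051]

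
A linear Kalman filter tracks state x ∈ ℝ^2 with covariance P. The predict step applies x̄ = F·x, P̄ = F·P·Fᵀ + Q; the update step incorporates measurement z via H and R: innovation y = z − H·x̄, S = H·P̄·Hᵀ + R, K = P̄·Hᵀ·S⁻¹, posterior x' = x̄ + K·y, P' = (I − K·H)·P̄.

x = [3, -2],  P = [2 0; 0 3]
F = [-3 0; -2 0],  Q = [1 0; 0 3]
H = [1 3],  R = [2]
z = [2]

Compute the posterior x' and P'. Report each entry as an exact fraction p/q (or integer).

x' = [-133/192, 51/64]
P' = [623/192 -57/64; -57/64 29/64]

x̄ = F·x = [-9, -6]
P̄ = F·P·Fᵀ + Q = [19 12; 12 11]
y = z − H·x̄ = [29]
S = H·P̄·Hᵀ + R = [192]
K = P̄·Hᵀ·S⁻¹ = [55/192; 15/64]
x' = x̄ + K·y = [-133/192, 51/64]
P' = (I − K·H)·P̄ = [623/192 -57/64; -57/64 29/64]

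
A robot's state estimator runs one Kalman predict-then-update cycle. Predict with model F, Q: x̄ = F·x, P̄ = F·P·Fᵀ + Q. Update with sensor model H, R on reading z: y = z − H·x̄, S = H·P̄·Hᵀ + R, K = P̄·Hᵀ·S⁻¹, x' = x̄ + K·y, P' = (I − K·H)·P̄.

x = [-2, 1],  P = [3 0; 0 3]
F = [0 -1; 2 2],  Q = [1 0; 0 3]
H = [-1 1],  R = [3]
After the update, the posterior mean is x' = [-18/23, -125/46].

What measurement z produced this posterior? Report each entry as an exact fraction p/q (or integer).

x̄ = F·x = [-1, -2]
P̄ = F·P·Fᵀ + Q = [4 -6; -6 27]
S = H·P̄·Hᵀ + R = [46]
K = P̄·Hᵀ·S⁻¹ = [-5/23; 33/46]
x' − x̄ = [5/23, -33/46] = K·y
y = (KᵀK)⁻¹·Kᵀ·(x' − x̄) = [-1]
z = y + H·x̄ = [-1] + [-1] = [-2]

z = [-2]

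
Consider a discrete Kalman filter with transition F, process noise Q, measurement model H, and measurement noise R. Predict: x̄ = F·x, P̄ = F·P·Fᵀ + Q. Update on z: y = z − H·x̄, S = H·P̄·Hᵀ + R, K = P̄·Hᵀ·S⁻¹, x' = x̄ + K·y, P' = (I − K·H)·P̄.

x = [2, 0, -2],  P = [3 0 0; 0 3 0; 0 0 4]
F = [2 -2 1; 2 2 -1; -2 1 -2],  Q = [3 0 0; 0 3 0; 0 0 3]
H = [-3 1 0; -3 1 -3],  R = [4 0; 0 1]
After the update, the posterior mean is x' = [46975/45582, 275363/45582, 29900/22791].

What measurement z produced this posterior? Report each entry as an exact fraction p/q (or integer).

x̄ = F·x = [2, 6, 0]
P̄ = F·P·Fᵀ + Q = [31 -4 -26; -4 31 2; -26 2 34]
S = H·P̄·Hᵀ + R = [338 94; 94 161]
K = P̄·Hᵀ·S⁻¹ = [-13831/45582 1348/22791; 3445/45582 4232/22791; 7474/22791 -7478/22791]
x' − x̄ = [-44189/45582, 1871/45582, 29900/22791] = K·y
y = (KᵀK)⁻¹·Kᵀ·(x' − x̄) = [3, -1]
z = y + H·x̄ = [3, -1] + [0, 0] = [3, -1]

z = [3, -1]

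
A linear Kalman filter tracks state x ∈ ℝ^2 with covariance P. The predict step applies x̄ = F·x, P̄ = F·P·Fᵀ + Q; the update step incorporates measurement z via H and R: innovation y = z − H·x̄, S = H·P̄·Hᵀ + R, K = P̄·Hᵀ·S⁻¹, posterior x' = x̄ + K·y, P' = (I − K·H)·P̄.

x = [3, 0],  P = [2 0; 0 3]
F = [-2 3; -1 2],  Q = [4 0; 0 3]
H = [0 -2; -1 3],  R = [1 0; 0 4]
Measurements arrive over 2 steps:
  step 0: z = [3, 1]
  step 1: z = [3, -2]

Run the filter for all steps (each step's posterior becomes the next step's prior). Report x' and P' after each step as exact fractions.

step 0: x̄ = F·x = [-6, -3]
step 0: P̄ = F·P·Fᵀ + Q = [39 22; 22 17]
step 0: y = z − H·x̄ = [-3, 4]
step 0: S = H·P̄·Hᵀ + R = [69 -58; -58 64]
step 0: K = P̄·Hᵀ·S⁻¹ = [-625/526 -689/1052; -247/526 29/1052]
step 0: x' = x̄ + K·y = [-2659/526, -779/526]
step 0: P' = (I − K·H)·P̄ = [4631/1052 625/1052; 625/1052 247/1052]
step 1: x̄ = F·x = [2981/526, 1101/526]
step 1: P̄ = F·P·Fᵀ + Q = [17455/1052 6369/1052; 6369/1052 6275/1052]
step 1: y = z − H·x̄ = [1890/263, -687/263]
step 1: S = H·P̄·Hᵀ + R = [6538/263 -6228/263; -6228/263 9981/263]
step 1: K = P̄·Hᵀ·S⁻¹ = [-24683/22364 -32572/50319; -10073/22364 173/5591]
step 1: x' = x̄ + K·y = [-9616/16773, -6846/5591]
step 1: P' = (I − K·H)·P̄ = [1708745/402552 24683/44728; 24683/44728 10073/44728]

step 0: x' = [-2659/526, -779/526], P' = [4631/1052 625/1052; 625/1052 247/1052]
step 1: x' = [-9616/16773, -6846/5591], P' = [1708745/402552 24683/44728; 24683/44728 10073/44728]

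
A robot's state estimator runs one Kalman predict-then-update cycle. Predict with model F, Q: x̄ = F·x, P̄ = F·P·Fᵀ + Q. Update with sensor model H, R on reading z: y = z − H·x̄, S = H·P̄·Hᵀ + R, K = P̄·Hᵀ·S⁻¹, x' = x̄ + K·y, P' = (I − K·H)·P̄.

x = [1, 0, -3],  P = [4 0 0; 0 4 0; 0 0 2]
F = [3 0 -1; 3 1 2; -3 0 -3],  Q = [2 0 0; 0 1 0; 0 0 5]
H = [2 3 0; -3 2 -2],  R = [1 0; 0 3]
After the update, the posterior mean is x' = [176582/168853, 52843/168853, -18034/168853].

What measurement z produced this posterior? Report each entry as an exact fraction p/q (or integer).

z = [3, -2]

x̄ = F·x = [6, -3, 6]
P̄ = F·P·Fᵀ + Q = [40 32 -30; 32 49 -48; -30 -48 59]
S = H·P̄·Hᵀ + R = [986 302; 302 435]
K = P̄·Hᵀ·S⁻¹ = [37676/168853 -24604/168853; 62189/337706 16453/168853; -25646/168853 -30328/168853]
x' − x̄ = [-836536/168853, 559402/168853, -1031152/168853] = K·y
y = (KᵀK)⁻¹·Kᵀ·(x' − x̄) = [0, 34]
z = y + H·x̄ = [0, 34] + [3, -36] = [3, -2]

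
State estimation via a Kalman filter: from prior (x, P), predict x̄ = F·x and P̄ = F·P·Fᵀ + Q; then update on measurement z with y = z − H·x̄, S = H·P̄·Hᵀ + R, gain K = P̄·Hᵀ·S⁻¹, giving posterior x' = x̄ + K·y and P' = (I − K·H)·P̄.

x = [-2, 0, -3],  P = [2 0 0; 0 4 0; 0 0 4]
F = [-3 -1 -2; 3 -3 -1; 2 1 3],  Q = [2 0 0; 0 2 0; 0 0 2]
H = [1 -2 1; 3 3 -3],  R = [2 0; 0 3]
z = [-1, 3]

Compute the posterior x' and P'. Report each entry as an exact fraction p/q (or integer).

x' = [1008/35407, -7386/35407, -43570/35407]
P' = [23280/35407 21628/35407 39090/35407; 21628/35407 75041/35407 96727/35407; 39090/35407 96727/35407 141835/35407]

x̄ = F·x = [12, -3, -13]
P̄ = F·P·Fᵀ + Q = [40 2 -40; 2 60 -12; -40 -12 50]
y = z − H·x̄ = [-6, -63]
S = H·P̄·Hᵀ + R = [292 -504; -504 2325]
K = P̄·Hᵀ·S⁻¹ = [9557/35407 5818/35407; -31727/70814 -58/35407; -12529/70814 -6018/35407]
x' = x̄ + K·y = [1008/35407, -7386/35407, -43570/35407]
P' = (I − K·H)·P̄ = [23280/35407 21628/35407 39090/35407; 21628/35407 75041/35407 96727/35407; 39090/35407 96727/35407 141835/35407]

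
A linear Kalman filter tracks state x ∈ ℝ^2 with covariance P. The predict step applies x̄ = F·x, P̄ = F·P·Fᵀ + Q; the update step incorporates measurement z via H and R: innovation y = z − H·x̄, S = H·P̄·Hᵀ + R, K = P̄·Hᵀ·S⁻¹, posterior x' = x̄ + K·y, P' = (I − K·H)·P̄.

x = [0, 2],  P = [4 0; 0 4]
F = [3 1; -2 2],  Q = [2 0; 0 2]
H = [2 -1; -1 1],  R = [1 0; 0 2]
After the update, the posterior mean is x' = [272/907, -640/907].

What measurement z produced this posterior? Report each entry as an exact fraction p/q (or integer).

z = [1, -2]

x̄ = F·x = [2, 4]
P̄ = F·P·Fᵀ + Q = [42 -16; -16 34]
S = H·P̄·Hᵀ + R = [267 -166; -166 110]
K = P̄·Hᵀ·S⁻¹ = [686/907 557/907; 520/907 1197/907]
x' − x̄ = [-1542/907, -4268/907] = K·y
y = (KᵀK)⁻¹·Kᵀ·(x' − x̄) = [1, -4]
z = y + H·x̄ = [1, -4] + [0, 2] = [1, -2]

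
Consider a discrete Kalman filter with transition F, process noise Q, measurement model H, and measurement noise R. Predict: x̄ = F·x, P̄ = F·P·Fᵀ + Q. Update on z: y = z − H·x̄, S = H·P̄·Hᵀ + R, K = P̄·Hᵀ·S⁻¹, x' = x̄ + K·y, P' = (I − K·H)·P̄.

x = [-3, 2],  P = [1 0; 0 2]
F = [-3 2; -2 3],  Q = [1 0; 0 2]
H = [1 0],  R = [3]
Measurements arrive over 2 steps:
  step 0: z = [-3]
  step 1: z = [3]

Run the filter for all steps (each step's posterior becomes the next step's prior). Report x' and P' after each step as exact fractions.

step 0: x' = [-5/7, -12/7], P' = [18/7 18/7; 18/7 60/7]
step 1: x' = [276/107, 104/107], P' = [579/214 351/107; 351/107 2356/107]

step 0: x̄ = F·x = [13, 12]
step 0: P̄ = F·P·Fᵀ + Q = [18 18; 18 24]
step 0: y = z − H·x̄ = [-16]
step 0: S = H·P̄·Hᵀ + R = [21]
step 0: K = P̄·Hᵀ·S⁻¹ = [6/7; 6/7]
step 0: x' = x̄ + K·y = [-5/7, -12/7]
step 0: P' = (I − K·H)·P̄ = [18/7 18/7; 18/7 60/7]
step 1: x̄ = F·x = [-9/7, -26/7]
step 1: P̄ = F·P·Fᵀ + Q = [193/7 234/7; 234/7 410/7]
step 1: y = z − H·x̄ = [30/7]
step 1: S = H·P̄·Hᵀ + R = [214/7]
step 1: K = P̄·Hᵀ·S⁻¹ = [193/214; 117/107]
step 1: x' = x̄ + K·y = [276/107, 104/107]
step 1: P' = (I − K·H)·P̄ = [579/214 351/107; 351/107 2356/107]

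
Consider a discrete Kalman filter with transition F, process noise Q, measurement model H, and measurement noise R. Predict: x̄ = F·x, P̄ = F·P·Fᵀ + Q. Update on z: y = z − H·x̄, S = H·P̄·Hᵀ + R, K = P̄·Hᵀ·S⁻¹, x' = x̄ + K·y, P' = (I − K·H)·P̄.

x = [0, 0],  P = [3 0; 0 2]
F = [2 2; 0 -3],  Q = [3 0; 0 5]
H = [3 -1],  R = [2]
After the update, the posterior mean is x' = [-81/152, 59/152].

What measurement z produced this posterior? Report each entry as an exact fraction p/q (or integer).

x̄ = F·x = [0, 0]
P̄ = F·P·Fᵀ + Q = [23 -12; -12 23]
S = H·P̄·Hᵀ + R = [304]
K = P̄·Hᵀ·S⁻¹ = [81/304; -59/304]
x' − x̄ = [-81/152, 59/152] = K·y
y = (KᵀK)⁻¹·Kᵀ·(x' − x̄) = [-2]
z = y + H·x̄ = [-2] + [0] = [-2]

z = [-2]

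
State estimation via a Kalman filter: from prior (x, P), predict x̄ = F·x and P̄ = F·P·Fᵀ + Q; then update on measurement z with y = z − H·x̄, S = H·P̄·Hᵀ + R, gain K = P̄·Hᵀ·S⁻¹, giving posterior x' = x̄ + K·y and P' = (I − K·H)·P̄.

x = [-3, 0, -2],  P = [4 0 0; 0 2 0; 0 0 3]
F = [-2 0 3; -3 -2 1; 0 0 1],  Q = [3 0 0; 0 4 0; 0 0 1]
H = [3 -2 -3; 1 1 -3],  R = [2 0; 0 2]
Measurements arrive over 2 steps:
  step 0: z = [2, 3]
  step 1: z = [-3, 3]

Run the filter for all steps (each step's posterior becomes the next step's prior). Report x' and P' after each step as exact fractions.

step 0: x' = [-241/345, -3/115, -149/115], P' = [198019/17250 22136/2875 35271/5750; 22136/2875 16104/2875 11622/2875; 35271/5750 11622/2875 19517/5750]
step 1: x' = [-77222188/37356163, 23376915/37356163, -54611727/37356163], P' = [331236765/149424652 112651483/74712326 168280795/149424652; 112651483/74712326 54848659/37356163 51782041/74712326; 168280795/149424652 51782041/74712326 102559501/149424652]

step 0: x̄ = F·x = [0, 7, -2]
step 0: P̄ = F·P·Fᵀ + Q = [46 33 9; 33 51 3; 9 3 4]
step 0: y = z − H·x̄ = [10, -10]
step 0: S = H·P̄·Hᵀ + R = [134 6; 6 129]
step 0: K = P̄·Hᵀ·S⁻¹ = [1831/5750 3349/8625; -333/2875 1687/2875; 387/5750 -9/2875]
step 0: x' = x̄ + K·y = [-241/345, -3/115, -149/115]
step 0: P' = (I − K·H)·P̄ = [198019/17250 22136/2875 35271/5750; 22136/2875 16104/2875 11622/2875; 35271/5750 11622/2875 19517/5750]
step 1: x̄ = F·x = [-859/345, 98/115, -149/115]
step 1: P̄ = F·P·Fᵀ + Q = [101029/17250 52116/2875 -11991/5750; 52116/2875 496034/2875 -66392/2875; -11991/5750 -66392/2875 25267/5750]
step 1: y = z − H·x̄ = [263/115, 259/345]
step 1: S = H·P̄·Hᵀ + R = [940954/2875 -902966/2875; -902966/2875 3512642/8625]
step 1: K = P̄·Hᵀ·S⁻¹ = [19130989/149424652 25848673/149424652; -18393155/74712326 33501339/74712326; -4982141/149424652 -17916813/149424652]
step 1: x' = x̄ + K·y = [-77222188/37356163, 23376915/37356163, -54611727/37356163]
step 1: P' = (I − K·H)·P̄ = [331236765/149424652 112651483/74712326 168280795/149424652; 112651483/74712326 54848659/37356163 51782041/74712326; 168280795/149424652 51782041/74712326 102559501/149424652]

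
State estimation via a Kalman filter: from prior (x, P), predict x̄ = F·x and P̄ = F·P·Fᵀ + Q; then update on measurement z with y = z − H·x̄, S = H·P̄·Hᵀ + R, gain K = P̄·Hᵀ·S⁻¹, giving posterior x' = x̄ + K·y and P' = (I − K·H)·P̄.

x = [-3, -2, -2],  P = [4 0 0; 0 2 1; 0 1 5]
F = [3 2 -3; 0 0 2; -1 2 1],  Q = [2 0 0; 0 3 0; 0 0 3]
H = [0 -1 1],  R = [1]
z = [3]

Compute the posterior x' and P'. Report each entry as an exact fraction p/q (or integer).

x' = [-67/10, -49/10, -2]
P' = [1571/20 -493/20 -49/2; -493/20 379/20 37/2; -49/2 37/2 19]

x̄ = F·x = [-7, -4, -3]
P̄ = F·P·Fᵀ + Q = [79 -26 -23; -26 23 14; -23 14 24]
y = z − H·x̄ = [2]
S = H·P̄·Hᵀ + R = [20]
K = P̄·Hᵀ·S⁻¹ = [3/20; -9/20; 1/2]
x' = x̄ + K·y = [-67/10, -49/10, -2]
P' = (I − K·H)·P̄ = [1571/20 -493/20 -49/2; -493/20 379/20 37/2; -49/2 37/2 19]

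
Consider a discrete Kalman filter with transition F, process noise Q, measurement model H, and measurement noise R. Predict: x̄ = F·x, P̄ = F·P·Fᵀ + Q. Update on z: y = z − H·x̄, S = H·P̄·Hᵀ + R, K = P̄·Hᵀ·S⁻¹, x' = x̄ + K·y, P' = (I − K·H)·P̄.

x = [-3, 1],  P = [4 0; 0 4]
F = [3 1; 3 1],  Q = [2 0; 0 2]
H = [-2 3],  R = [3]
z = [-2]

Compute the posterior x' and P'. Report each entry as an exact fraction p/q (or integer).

x̄ = F·x = [-8, -8]
P̄ = F·P·Fᵀ + Q = [42 40; 40 42]
y = z − H·x̄ = [6]
S = H·P̄·Hᵀ + R = [69]
K = P̄·Hᵀ·S⁻¹ = [12/23; 2/3]
x' = x̄ + K·y = [-112/23, -4]
P' = (I − K·H)·P̄ = [534/23 16; 16 34/3]

x' = [-112/23, -4]
P' = [534/23 16; 16 34/3]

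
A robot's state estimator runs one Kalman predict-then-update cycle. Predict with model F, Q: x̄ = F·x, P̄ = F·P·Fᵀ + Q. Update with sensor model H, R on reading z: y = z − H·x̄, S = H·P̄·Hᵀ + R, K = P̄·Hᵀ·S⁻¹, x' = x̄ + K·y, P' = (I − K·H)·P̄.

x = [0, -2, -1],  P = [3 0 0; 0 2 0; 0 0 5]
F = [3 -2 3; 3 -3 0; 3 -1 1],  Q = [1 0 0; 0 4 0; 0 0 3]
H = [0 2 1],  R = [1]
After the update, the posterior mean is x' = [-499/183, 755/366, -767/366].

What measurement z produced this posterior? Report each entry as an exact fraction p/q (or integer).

x̄ = F·x = [1, 6, 1]
P̄ = F·P·Fᵀ + Q = [81 39 46; 39 49 33; 46 33 37]
S = H·P̄·Hᵀ + R = [366]
K = P̄·Hᵀ·S⁻¹ = [62/183; 131/366; 103/366]
x' − x̄ = [-682/183, -1441/366, -1133/366] = K·y
y = (KᵀK)⁻¹·Kᵀ·(x' − x̄) = [-11]
z = y + H·x̄ = [-11] + [13] = [2]

z = [2]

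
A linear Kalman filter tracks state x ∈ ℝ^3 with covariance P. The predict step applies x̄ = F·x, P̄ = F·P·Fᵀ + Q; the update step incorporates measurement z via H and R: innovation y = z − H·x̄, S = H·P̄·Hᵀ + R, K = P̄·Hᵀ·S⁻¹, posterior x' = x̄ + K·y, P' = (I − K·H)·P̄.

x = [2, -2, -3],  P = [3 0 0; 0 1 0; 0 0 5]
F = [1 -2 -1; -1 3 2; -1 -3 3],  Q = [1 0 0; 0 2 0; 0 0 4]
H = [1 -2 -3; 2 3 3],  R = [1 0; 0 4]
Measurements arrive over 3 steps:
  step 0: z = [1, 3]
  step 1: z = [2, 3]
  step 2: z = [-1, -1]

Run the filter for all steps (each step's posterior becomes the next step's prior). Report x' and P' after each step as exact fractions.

step 0: x̄ = F·x = [9, -14, -5]
step 0: P̄ = F·P·Fᵀ + Q = [13 -19 -12; -19 34 24; -12 24 61]
step 0: y = z − H·x̄ = [-51, 42]
step 0: S = H·P̄·Hᵀ + R = [1135 -1032; -1032 971]
step 0: K = P̄·Hᵀ·S⁻¹ = [15333/37061 13739/37061; -14037/37061 -9728/37061; 2439/37061 11409/37061]
step 0: x' = x̄ + K·y = [128604/37061, -211543/37061, 169484/37061]
step 0: P' = (I − K·H)·P̄ = [68335/37061 -134716/37061 107478/37061; -134716/37061 351199/37061 -274359/37061; 107478/37061 -274359/37061 217919/37061]
step 1: x̄ = F·x = [382206/37061, -424265/37061, 1014477/37061]
step 1: P̄ = F·P·Fᵀ + Q = [954583/37061 -1042000/37061 2772807/37061; -1042000/37061 1261000/37061 -3145409/37061; 2772807/37061 -3145409/37061 8823939/37061]
step 1: y = z − H·x̄ = [1886817/37061, -2423865/37061]
step 1: S = H·P̄·Hᵀ + R = [35237345/37061 -45167571/37061; -45167571/37061 58883349/37061]
step 1: K = P̄·Hᵀ·S⁻¹ = [88744605/312848308 317412197/938544924; -16618359/156424154 -99904309/469272462; -11500207/78212077 21172139/78212077]
step 1: x' = x̄ + K·y = [412327759/156424154, -229390869/78212077, 170722875/78212077]
step 1: P' = (I − K·H)·P̄ = [1280594443/938544924 -1152950363/469272462 156282280/78212077; -1152950363/469272462 1504689388/234636231 -395658491/78212077; 156282280/78212077 -395658491/78212077 319699823/78212077]
step 2: x̄ = F·x = [988445485/156424154, -1105781473/156424154, 1988354705/156424154]
step 2: P̄ = F·P·Fᵀ + Q = [5537262689/312848308 -5911321271/312848308 15791304361/312848308; -5911321271/312848308 22031125975/938544924 -53490478745/938544924; 15791304361/312848308 -53490478745/938544924 154105678531/938544924]
step 2: y = z − H·x̄ = [1304315765/78212077, -2390517410/78212077]
step 2: S = H·P̄·Hᵀ + R = [159358143871/234636231 -67328740063/78212077; -67328740063/78212077 87356945529/78212077]
step 2: K = P̄·Hᵀ·S⁻¹ = [381406030627/1370474529692 1360937869735/4111423589076; -65207733985/685237264846 -405404407901/2055711794538; -53406718133/342618632423 265378476794/1027855897269]
step 2: x' = x̄ + K·y = [3465386376085/4111423589076, -2701706408113/1027855897269, 4564551135235/2055711794538]
step 2: P' = (I − K·H)·P̄ = [2714946500131/2055711794538 -9701709429965/4111423589076 7896364589437/4111423589076; -9701709429965/4111423589076 25470646622777/4111423589076 -20083918757203/4111423589076; 7896364589437/4111423589076 -20083918757203/4111423589076 16235027573813/4111423589076]

step 0: x' = [128604/37061, -211543/37061, 169484/37061], P' = [68335/37061 -134716/37061 107478/37061; -134716/37061 351199/37061 -274359/37061; 107478/37061 -274359/37061 217919/37061]
step 1: x' = [412327759/156424154, -229390869/78212077, 170722875/78212077], P' = [1280594443/938544924 -1152950363/469272462 156282280/78212077; -1152950363/469272462 1504689388/234636231 -395658491/78212077; 156282280/78212077 -395658491/78212077 319699823/78212077]
step 2: x' = [3465386376085/4111423589076, -2701706408113/1027855897269, 4564551135235/2055711794538], P' = [2714946500131/2055711794538 -9701709429965/4111423589076 7896364589437/4111423589076; -9701709429965/4111423589076 25470646622777/4111423589076 -20083918757203/4111423589076; 7896364589437/4111423589076 -20083918757203/4111423589076 16235027573813/4111423589076]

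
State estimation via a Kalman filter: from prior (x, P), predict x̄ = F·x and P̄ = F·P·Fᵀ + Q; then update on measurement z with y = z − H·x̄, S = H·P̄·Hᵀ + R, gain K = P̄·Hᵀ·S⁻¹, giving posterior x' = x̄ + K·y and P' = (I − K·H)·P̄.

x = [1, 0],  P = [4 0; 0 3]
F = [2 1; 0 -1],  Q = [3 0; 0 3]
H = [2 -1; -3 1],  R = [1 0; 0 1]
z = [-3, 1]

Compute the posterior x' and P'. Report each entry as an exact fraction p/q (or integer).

x̄ = F·x = [2, 0]
P̄ = F·P·Fᵀ + Q = [22 -3; -3 6]
y = z − H·x̄ = [-7, 7]
S = H·P̄·Hᵀ + R = [107 -153; -153 223]
K = P̄·Hᵀ·S⁻¹ = [-19/113 -48/113; -381/452 -231/452]
x' = x̄ + K·y = [23/113, 525/226]
P' = (I − K·H)·P̄ = [67/113 153/113; 153/113 1605/452]

x' = [23/113, 525/226]
P' = [67/113 153/113; 153/113 1605/452]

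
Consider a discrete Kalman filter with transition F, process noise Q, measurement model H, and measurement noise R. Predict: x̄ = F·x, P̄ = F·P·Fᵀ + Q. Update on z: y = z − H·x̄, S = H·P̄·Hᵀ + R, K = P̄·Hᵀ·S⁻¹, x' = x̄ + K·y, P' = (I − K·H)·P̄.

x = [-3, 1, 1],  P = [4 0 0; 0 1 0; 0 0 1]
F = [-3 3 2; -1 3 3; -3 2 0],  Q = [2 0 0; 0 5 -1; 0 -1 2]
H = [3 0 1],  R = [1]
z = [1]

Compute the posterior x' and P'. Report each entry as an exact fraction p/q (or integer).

x' = [16/29, 65/29, -17/29]
P' = [33/58 48/29 -42/29; 48/29 5377/377 -1823/377; -42/29 -1823/377 1722/377]

x̄ = F·x = [14, 9, 11]
P̄ = F·P·Fᵀ + Q = [51 27 42; 27 27 17; 42 17 42]
y = z − H·x̄ = [-52]
S = H·P̄·Hᵀ + R = [754]
K = P̄·Hᵀ·S⁻¹ = [15/58; 49/377; 84/377]
x' = x̄ + K·y = [16/29, 65/29, -17/29]
P' = (I − K·H)·P̄ = [33/58 48/29 -42/29; 48/29 5377/377 -1823/377; -42/29 -1823/377 1722/377]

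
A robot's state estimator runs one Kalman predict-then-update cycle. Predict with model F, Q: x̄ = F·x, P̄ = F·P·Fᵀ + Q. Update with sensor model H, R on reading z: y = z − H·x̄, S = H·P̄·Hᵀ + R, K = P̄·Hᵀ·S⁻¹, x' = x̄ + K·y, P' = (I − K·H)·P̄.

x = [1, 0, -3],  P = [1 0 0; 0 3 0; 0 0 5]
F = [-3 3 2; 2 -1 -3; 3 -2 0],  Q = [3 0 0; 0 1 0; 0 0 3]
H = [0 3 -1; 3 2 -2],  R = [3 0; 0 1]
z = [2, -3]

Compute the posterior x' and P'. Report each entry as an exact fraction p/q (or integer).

x̄ = F·x = [-9, 11, 3]
P̄ = F·P·Fᵀ + Q = [59 -45 -27; -45 53 12; -27 12 24]
y = z − H·x̄ = [-28, 8]
S = H·P̄·Hᵀ + R = [432 -54; -54 528]
K = P̄·Hᵀ·S⁻¹ = [-61/278 34/139; 4153/12510 -277/4170; 37/12510 -138/695]
x' = x̄ + K·y = [-125/139, 7339/6255, 8311/6255]
P' = (I − K·H)·P̄ = [113/139 61/278 183/139; 61/278 472/695 4343/4170; 183/139 4343/4170 6496/2085]

x' = [-125/139, 7339/6255, 8311/6255]
P' = [113/139 61/278 183/139; 61/278 472/695 4343/4170; 183/139 4343/4170 6496/2085]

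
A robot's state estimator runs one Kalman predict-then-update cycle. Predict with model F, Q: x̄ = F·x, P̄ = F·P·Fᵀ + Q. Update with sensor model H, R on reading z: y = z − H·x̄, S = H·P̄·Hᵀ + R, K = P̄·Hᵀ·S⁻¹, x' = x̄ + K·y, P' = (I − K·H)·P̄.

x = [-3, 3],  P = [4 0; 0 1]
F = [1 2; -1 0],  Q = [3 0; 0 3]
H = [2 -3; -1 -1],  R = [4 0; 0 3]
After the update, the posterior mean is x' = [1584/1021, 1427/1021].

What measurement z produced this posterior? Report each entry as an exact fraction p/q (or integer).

x̄ = F·x = [3, 3]
P̄ = F·P·Fᵀ + Q = [11 -4; -4 7]
S = H·P̄·Hᵀ + R = [159 -5; -5 13]
K = P̄·Hᵀ·S⁻¹ = [407/2042 -943/2042; -196/1021 -311/1021]
x' − x̄ = [-1479/1021, -1636/1021] = K·y
y = (KᵀK)⁻¹·Kᵀ·(x' − x̄) = [2, 4]
z = y + H·x̄ = [2, 4] + [-3, -6] = [-1, -2]

z = [-1, -2]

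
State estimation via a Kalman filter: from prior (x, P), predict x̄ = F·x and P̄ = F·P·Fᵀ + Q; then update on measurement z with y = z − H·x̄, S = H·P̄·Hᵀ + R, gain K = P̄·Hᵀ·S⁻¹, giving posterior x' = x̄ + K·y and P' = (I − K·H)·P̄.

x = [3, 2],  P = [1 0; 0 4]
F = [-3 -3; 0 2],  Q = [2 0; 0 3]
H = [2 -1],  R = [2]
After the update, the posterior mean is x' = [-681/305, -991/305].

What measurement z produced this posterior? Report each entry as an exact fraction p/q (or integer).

x̄ = F·x = [-15, 4]
P̄ = F·P·Fᵀ + Q = [47 -24; -24 19]
S = H·P̄·Hᵀ + R = [305]
K = P̄·Hᵀ·S⁻¹ = [118/305; -67/305]
x' − x̄ = [3894/305, -2211/305] = K·y
y = (KᵀK)⁻¹·Kᵀ·(x' − x̄) = [33]
z = y + H·x̄ = [33] + [-34] = [-1]

z = [-1]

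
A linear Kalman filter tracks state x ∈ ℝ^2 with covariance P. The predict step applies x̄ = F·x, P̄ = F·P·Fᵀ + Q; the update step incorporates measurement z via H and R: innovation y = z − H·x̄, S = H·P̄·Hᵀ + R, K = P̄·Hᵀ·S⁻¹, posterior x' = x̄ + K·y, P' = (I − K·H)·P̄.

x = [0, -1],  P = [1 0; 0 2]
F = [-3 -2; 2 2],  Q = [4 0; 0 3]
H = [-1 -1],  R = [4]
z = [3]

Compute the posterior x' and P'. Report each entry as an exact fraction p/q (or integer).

x̄ = F·x = [2, -2]
P̄ = F·P·Fᵀ + Q = [21 -14; -14 15]
y = z − H·x̄ = [3]
S = H·P̄·Hᵀ + R = [12]
K = P̄·Hᵀ·S⁻¹ = [-7/12; -1/12]
x' = x̄ + K·y = [1/4, -9/4]
P' = (I − K·H)·P̄ = [203/12 -175/12; -175/12 179/12]

x' = [1/4, -9/4]
P' = [203/12 -175/12; -175/12 179/12]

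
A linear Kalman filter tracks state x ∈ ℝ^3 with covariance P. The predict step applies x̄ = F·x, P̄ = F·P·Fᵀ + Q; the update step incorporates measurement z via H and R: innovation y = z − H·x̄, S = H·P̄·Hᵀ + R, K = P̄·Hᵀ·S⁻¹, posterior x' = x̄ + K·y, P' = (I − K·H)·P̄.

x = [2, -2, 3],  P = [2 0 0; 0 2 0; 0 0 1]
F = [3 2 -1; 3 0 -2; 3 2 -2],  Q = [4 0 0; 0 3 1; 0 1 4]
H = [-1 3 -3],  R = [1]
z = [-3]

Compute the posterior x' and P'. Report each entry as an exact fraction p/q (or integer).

x' = [683/197, 224/197, 188/197]
P' = [3082/197 3170/197 2161/197; 3170/197 4729/197 3677/197; 2161/197 3677/197 2977/197]

x̄ = F·x = [-1, 0, -4]
P̄ = F·P·Fᵀ + Q = [31 20 28; 20 25 23; 28 23 34]
y = z − H·x̄ = [-16]
S = H·P̄·Hᵀ + R = [197]
K = P̄·Hᵀ·S⁻¹ = [-55/197; -14/197; -61/197]
x' = x̄ + K·y = [683/197, 224/197, 188/197]
P' = (I − K·H)·P̄ = [3082/197 3170/197 2161/197; 3170/197 4729/197 3677/197; 2161/197 3677/197 2977/197]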